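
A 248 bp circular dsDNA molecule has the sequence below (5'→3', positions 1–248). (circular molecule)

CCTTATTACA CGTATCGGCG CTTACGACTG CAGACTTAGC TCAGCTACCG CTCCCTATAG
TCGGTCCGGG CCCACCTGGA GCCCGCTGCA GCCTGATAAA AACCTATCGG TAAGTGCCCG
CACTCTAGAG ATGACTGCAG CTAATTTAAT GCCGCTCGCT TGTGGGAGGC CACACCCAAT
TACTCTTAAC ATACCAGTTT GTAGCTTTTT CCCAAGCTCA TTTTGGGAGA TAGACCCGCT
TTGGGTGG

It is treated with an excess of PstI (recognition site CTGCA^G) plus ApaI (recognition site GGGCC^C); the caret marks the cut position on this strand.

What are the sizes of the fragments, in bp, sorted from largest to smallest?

141, 49, 40, 18 bp

PstI sites (CTGCAG) start at positions 28, 86, 135.
PstI cuts after base 5 of each site (before the last base), so after positions 32, 90, 139.
The ApaI site (GGGCCC) starts at position 68.
ApaI cuts after base 5 of each site (before the last base), so after position 72.
Combined cut positions: 32, 72, 90, 139.
Circular molecule, 4 cuts → 4 fragments:
  33–72 → 40 bp
  73–90 → 18 bp
  91–139 → 49 bp
  140–248 then 1–32 → 109 + 32 = 141 bp
Sorted largest to smallest: 141, 49, 40, 18 bp.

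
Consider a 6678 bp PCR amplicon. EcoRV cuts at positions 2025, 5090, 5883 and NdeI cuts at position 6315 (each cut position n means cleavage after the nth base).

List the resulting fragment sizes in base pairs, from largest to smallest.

Combined cut positions (sorted): 2025, 5090, 5883, 6315.
Linear molecule, 4 cuts → 5 fragments:
  2025 − 0 = 2025 bp
  5090 − 2025 = 3065 bp
  5883 − 5090 = 793 bp
  6315 − 5883 = 432 bp
  6678 − 6315 = 363 bp
Sorted largest to smallest: 3065, 2025, 793, 432, 363 bp.

3065, 2025, 793, 432, 363 bp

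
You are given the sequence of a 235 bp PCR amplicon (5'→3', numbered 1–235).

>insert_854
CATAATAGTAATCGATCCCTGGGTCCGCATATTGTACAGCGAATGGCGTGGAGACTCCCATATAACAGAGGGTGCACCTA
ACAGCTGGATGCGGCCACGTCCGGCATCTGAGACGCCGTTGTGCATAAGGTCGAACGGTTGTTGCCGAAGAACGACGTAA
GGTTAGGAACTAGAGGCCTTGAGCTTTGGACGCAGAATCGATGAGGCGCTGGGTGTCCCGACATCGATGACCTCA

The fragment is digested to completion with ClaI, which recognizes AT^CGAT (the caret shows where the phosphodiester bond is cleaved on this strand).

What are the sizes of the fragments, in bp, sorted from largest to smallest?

ClaI sites (ATCGAT) start at positions 11, 197, 223.
ClaI cuts after base 2 of each site, so after positions 12, 198, 224.
Linear molecule, 3 cuts → 4 fragments:
  1–12 → 12 bp
  13–198 → 186 bp
  199–224 → 26 bp
  225–235 → 11 bp
Sorted largest to smallest: 186, 26, 12, 11 bp.

186, 26, 12, 11 bp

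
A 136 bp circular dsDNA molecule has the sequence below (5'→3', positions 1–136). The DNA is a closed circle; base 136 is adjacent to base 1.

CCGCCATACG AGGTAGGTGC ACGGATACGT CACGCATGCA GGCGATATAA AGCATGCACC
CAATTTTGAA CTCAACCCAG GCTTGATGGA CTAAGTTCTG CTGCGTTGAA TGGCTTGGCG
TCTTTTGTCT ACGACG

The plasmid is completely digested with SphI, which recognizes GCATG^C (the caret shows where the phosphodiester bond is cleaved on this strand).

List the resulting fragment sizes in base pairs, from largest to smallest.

118, 18 bp

SphI sites (GCATGC) start at positions 34, 52.
SphI cuts after base 5 of each site (before the last base), so after positions 38, 56.
Circular molecule, 2 cuts → 2 fragments:
  39–56 → 18 bp
  57–136 then 1–38 → 80 + 38 = 118 bp
Sorted largest to smallest: 118, 18 bp.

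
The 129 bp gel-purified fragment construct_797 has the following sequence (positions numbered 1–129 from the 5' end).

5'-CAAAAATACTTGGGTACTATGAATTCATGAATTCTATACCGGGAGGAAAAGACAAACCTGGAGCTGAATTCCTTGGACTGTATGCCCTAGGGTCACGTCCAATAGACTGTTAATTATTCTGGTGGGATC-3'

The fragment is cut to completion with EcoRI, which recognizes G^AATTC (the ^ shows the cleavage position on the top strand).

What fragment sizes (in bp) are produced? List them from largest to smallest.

EcoRI sites (GAATTC) start at positions 21, 29, 66.
EcoRI cuts after the first base of each site, so after positions 21, 29, 66.
Linear molecule, 3 cuts → 4 fragments:
  1–21 → 21 bp
  22–29 → 8 bp
  30–66 → 37 bp
  67–129 → 63 bp
Sorted largest to smallest: 63, 37, 21, 8 bp.

63, 37, 21, 8 bp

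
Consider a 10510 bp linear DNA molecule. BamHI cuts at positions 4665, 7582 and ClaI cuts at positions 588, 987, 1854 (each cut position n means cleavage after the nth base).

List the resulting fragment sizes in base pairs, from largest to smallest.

Combined cut positions (sorted): 588, 987, 1854, 4665, 7582.
Linear molecule, 5 cuts → 6 fragments:
  588 − 0 = 588 bp
  987 − 588 = 399 bp
  1854 − 987 = 867 bp
  4665 − 1854 = 2811 bp
  7582 − 4665 = 2917 bp
  10510 − 7582 = 2928 bp
Sorted largest to smallest: 2928, 2917, 2811, 867, 588, 399 bp.

2928, 2917, 2811, 867, 588, 399 bp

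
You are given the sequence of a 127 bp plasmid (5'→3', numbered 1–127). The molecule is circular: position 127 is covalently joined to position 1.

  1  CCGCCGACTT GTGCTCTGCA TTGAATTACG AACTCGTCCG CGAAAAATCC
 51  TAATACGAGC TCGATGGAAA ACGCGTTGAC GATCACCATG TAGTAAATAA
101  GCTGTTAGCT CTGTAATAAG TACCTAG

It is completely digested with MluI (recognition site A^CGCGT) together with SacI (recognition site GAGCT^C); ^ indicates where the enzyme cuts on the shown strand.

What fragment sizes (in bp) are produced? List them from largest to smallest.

The MluI site (ACGCGT) starts at position 71.
MluI cuts after the first base of each site, so after position 71.
The SacI site (GAGCTC) starts at position 57.
SacI cuts after base 5 of each site (before the last base), so after position 61.
Combined cut positions: 61, 71.
Circular molecule, 2 cuts → 2 fragments:
  62–71 → 10 bp
  72–127 then 1–61 → 56 + 61 = 117 bp
Sorted largest to smallest: 117, 10 bp.

117, 10 bp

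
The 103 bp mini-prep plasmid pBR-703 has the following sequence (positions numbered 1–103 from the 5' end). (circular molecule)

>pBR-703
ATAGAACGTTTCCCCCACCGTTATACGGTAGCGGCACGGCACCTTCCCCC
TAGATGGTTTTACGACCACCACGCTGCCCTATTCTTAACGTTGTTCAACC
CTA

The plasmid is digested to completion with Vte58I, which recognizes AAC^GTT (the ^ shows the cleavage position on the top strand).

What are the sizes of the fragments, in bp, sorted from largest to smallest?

Vte58I sites (AACGTT) start at positions 5, 87.
Vte58I cuts after base 3 of each site, so after positions 7, 89.
Circular molecule, 2 cuts → 2 fragments:
  8–89 → 82 bp
  90–103 then 1–7 → 14 + 7 = 21 bp
Sorted largest to smallest: 82, 21 bp.

82, 21 bp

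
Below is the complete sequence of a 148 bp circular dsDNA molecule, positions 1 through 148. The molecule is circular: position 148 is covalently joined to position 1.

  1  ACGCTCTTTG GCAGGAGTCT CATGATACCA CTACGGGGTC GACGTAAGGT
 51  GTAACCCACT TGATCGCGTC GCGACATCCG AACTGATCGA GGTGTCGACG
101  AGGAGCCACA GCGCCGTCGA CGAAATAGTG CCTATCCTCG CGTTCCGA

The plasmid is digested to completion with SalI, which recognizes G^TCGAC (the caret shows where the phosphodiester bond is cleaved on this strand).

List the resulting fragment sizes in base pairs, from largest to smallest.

70, 56, 22 bp

SalI sites (GTCGAC) start at positions 38, 94, 116.
SalI cuts after the first base of each site, so after positions 38, 94, 116.
Circular molecule, 3 cuts → 3 fragments:
  39–94 → 56 bp
  95–116 → 22 bp
  117–148 then 1–38 → 32 + 38 = 70 bp
Sorted largest to smallest: 70, 56, 22 bp.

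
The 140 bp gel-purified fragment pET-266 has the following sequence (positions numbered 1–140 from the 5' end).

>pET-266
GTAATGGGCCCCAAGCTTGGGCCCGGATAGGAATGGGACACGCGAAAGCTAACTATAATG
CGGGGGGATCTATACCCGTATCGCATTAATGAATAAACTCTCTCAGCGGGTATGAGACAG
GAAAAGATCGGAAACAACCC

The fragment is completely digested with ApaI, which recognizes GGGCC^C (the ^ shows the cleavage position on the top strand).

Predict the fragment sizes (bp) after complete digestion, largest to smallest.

ApaI sites (GGGCCC) start at positions 6, 19.
ApaI cuts after base 5 of each site (before the last base), so after positions 10, 23.
Linear molecule, 2 cuts → 3 fragments:
  1–10 → 10 bp
  11–23 → 13 bp
  24–140 → 117 bp
Sorted largest to smallest: 117, 13, 10 bp.

117, 13, 10 bp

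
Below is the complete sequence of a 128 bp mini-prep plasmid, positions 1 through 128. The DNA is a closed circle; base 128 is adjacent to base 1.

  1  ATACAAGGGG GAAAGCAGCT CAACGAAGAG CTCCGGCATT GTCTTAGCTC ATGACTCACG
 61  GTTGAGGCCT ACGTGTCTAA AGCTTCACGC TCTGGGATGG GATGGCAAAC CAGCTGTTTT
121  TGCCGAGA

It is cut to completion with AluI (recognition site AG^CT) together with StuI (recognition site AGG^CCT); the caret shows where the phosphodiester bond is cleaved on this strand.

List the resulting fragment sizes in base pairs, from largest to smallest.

33, 31, 20, 17, 15, 12 bp

AluI sites (AGCT) start at positions 17, 29, 46, 81, 112.
AluI cuts after base 2 of each site, so after positions 18, 30, 47, 82, 113.
The StuI site (AGGCCT) starts at position 65.
StuI cuts after base 3 of each site, so after position 67.
Combined cut positions: 18, 30, 47, 67, 82, 113.
Circular molecule, 6 cuts → 6 fragments:
  19–30 → 12 bp
  31–47 → 17 bp
  48–67 → 20 bp
  68–82 → 15 bp
  83–113 → 31 bp
  114–128 then 1–18 → 15 + 18 = 33 bp
Sorted largest to smallest: 33, 31, 20, 17, 15, 12 bp.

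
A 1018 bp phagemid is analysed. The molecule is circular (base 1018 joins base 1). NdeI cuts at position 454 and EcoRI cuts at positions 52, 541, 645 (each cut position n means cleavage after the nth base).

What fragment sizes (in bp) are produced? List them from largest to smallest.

425, 402, 104, 87 bp

Combined cut positions (sorted): 52, 454, 541, 645.
Circular molecule, 4 cuts → 4 fragments:
  454 − 52 = 402 bp
  541 − 454 = 87 bp
  645 − 541 = 104 bp
  wrap: 1018 − 645 + 52 = 425 bp
Sorted largest to smallest: 425, 402, 104, 87 bp.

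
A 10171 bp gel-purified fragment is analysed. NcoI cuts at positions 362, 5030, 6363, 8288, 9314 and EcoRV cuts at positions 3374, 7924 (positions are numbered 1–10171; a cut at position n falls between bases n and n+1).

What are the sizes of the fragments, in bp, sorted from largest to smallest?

Combined cut positions (sorted): 362, 3374, 5030, 6363, 7924, 8288, 9314.
Linear molecule, 7 cuts → 8 fragments:
  362 − 0 = 362 bp
  3374 − 362 = 3012 bp
  5030 − 3374 = 1656 bp
  6363 − 5030 = 1333 bp
  7924 − 6363 = 1561 bp
  8288 − 7924 = 364 bp
  9314 − 8288 = 1026 bp
  10171 − 9314 = 857 bp
Sorted largest to smallest: 3012, 1656, 1561, 1333, 1026, 857, 364, 362 bp.

3012, 1656, 1561, 1333, 1026, 857, 364, 362 bp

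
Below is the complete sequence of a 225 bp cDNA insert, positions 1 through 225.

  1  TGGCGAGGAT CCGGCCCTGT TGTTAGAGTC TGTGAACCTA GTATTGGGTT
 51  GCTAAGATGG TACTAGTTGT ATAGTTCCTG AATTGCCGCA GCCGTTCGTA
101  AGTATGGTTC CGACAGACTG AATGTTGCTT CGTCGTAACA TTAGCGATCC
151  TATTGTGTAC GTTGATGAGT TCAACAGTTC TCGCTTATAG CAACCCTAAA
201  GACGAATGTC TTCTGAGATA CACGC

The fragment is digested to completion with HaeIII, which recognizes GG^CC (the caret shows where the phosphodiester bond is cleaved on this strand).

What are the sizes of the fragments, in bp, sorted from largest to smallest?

211, 14 bp

The HaeIII site (GGCC) starts at position 13.
HaeIII cuts after base 2 of each site, so after position 14.
Linear molecule, 1 cut → 2 fragments:
  1–14 → 14 bp
  15–225 → 211 bp
Sorted largest to smallest: 211, 14 bp.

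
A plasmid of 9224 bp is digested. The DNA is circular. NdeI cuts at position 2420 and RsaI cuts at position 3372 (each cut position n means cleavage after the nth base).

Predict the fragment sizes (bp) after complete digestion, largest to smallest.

8272, 952 bp

Combined cut positions (sorted): 2420, 3372.
Circular molecule, 2 cuts → 2 fragments:
  3372 − 2420 = 952 bp
  wrap: 9224 − 3372 + 2420 = 8272 bp
Sorted largest to smallest: 8272, 952 bp.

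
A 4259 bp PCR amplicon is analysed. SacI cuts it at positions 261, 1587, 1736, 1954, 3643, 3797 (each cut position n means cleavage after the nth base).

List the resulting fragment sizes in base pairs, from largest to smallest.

Linear molecule, 6 cuts → 7 fragments:
  261 − 0 = 261 bp
  1587 − 261 = 1326 bp
  1736 − 1587 = 149 bp
  1954 − 1736 = 218 bp
  3643 − 1954 = 1689 bp
  3797 − 3643 = 154 bp
  4259 − 3797 = 462 bp
Sorted largest to smallest: 1689, 1326, 462, 261, 218, 154, 149 bp.

1689, 1326, 462, 261, 218, 154, 149 bp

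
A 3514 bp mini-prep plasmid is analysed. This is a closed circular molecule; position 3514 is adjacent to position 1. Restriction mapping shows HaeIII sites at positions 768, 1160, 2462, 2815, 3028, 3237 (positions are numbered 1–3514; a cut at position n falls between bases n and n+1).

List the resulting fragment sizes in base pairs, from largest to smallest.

Circular molecule, 6 cuts → 6 fragments:
  1160 − 768 = 392 bp
  2462 − 1160 = 1302 bp
  2815 − 2462 = 353 bp
  3028 − 2815 = 213 bp
  3237 − 3028 = 209 bp
  wrap: 3514 − 3237 + 768 = 1045 bp
Sorted largest to smallest: 1302, 1045, 392, 353, 213, 209 bp.

1302, 1045, 392, 353, 213, 209 bp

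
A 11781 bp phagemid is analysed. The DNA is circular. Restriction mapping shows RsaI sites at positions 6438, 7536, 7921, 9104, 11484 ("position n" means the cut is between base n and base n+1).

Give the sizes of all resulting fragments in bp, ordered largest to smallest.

Circular molecule, 5 cuts → 5 fragments:
  7536 − 6438 = 1098 bp
  7921 − 7536 = 385 bp
  9104 − 7921 = 1183 bp
  11484 − 9104 = 2380 bp
  wrap: 11781 − 11484 + 6438 = 6735 bp
Sorted largest to smallest: 6735, 2380, 1183, 1098, 385 bp.

6735, 2380, 1183, 1098, 385 bp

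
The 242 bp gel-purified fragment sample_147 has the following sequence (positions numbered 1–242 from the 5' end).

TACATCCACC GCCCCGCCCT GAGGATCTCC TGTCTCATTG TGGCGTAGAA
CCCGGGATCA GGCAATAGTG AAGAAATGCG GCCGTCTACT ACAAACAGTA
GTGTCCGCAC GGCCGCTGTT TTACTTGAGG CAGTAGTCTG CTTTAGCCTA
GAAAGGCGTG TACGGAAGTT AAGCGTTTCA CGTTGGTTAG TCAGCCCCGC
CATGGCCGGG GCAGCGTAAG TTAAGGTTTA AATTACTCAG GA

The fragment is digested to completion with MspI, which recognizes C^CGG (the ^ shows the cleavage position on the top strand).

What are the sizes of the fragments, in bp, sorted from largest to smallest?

154, 52, 36 bp

MspI sites (CCGG) start at positions 52, 206.
MspI cuts after the first base of each site, so after positions 52, 206.
Linear molecule, 2 cuts → 3 fragments:
  1–52 → 52 bp
  53–206 → 154 bp
  207–242 → 36 bp
Sorted largest to smallest: 154, 52, 36 bp.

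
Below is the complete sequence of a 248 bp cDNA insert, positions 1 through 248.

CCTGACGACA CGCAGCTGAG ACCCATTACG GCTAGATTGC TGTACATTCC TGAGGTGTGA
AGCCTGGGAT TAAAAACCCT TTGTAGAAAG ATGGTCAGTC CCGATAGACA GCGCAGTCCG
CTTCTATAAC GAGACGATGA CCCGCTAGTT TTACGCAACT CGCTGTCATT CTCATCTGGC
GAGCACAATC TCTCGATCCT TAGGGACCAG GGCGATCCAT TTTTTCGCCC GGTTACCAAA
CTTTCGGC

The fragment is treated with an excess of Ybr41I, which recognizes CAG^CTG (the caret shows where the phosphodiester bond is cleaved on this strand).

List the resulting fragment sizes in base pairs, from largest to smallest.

The Ybr41I site (CAGCTG) starts at position 13.
Ybr41I cuts after base 3 of each site, so after position 15.
Linear molecule, 1 cut → 2 fragments:
  1–15 → 15 bp
  16–248 → 233 bp
Sorted largest to smallest: 233, 15 bp.

233, 15 bp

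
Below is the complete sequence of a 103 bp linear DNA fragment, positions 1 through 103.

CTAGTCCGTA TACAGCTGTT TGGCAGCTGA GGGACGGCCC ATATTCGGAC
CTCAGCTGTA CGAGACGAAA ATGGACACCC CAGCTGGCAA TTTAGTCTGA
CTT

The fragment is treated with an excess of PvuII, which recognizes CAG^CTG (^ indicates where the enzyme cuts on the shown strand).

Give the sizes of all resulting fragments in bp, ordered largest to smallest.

PvuII sites (CAGCTG) start at positions 13, 24, 53, 81.
PvuII cuts after base 3 of each site, so after positions 15, 26, 55, 83.
Linear molecule, 4 cuts → 5 fragments:
  1–15 → 15 bp
  16–26 → 11 bp
  27–55 → 29 bp
  56–83 → 28 bp
  84–103 → 20 bp
Sorted largest to smallest: 29, 28, 20, 15, 11 bp.

29, 28, 20, 15, 11 bp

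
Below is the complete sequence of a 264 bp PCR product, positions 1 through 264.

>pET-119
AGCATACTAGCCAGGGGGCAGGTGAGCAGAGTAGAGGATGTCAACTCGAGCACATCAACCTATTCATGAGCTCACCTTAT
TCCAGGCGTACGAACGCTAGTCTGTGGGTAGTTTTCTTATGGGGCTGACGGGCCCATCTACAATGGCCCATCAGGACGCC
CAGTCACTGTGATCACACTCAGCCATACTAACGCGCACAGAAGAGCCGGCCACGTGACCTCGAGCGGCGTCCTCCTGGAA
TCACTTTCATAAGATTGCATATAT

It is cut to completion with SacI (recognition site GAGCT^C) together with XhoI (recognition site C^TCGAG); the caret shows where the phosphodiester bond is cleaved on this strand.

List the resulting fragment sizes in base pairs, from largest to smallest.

147, 45, 45, 27 bp

The SacI site (GAGCTC) starts at position 68.
SacI cuts after base 5 of each site (before the last base), so after position 72.
XhoI sites (CTCGAG) start at positions 45, 219.
XhoI cuts after the first base of each site, so after positions 45, 219.
Combined cut positions: 45, 72, 219.
Linear molecule, 3 cuts → 4 fragments:
  1–45 → 45 bp
  46–72 → 27 bp
  73–219 → 147 bp
  220–264 → 45 bp
Sorted largest to smallest: 147, 45, 45, 27 bp.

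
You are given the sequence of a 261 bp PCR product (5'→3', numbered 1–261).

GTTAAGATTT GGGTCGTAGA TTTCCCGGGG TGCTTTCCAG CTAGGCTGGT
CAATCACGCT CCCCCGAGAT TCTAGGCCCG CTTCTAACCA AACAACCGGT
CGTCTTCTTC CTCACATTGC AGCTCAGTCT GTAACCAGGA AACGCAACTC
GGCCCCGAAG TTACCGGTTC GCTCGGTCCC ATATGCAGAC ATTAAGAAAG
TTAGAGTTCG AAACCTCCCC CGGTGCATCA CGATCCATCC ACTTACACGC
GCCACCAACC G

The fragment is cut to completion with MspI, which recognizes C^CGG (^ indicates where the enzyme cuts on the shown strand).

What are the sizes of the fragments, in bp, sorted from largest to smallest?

71, 68, 56, 41, 25 bp

MspI sites (CCGG) start at positions 25, 96, 164, 220.
MspI cuts after the first base of each site, so after positions 25, 96, 164, 220.
Linear molecule, 4 cuts → 5 fragments:
  1–25 → 25 bp
  26–96 → 71 bp
  97–164 → 68 bp
  165–220 → 56 bp
  221–261 → 41 bp
Sorted largest to smallest: 71, 68, 56, 41, 25 bp.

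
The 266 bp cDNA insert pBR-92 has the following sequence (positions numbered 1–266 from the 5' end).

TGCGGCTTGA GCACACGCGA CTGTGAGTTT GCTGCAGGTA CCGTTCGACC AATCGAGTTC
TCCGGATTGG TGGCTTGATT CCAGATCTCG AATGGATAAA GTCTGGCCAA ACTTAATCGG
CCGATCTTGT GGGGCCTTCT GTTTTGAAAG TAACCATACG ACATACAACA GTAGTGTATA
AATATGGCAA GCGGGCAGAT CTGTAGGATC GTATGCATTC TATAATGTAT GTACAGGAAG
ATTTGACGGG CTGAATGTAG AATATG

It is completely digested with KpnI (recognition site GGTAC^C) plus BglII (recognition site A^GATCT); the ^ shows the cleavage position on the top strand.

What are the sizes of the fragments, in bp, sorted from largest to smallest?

114, 69, 42, 41 bp

The KpnI site (GGTACC) starts at position 37.
KpnI cuts after base 5 of each site (before the last base), so after position 41.
BglII sites (AGATCT) start at positions 83, 197.
BglII cuts after the first base of each site, so after positions 83, 197.
Combined cut positions: 41, 83, 197.
Linear molecule, 3 cuts → 4 fragments:
  1–41 → 41 bp
  42–83 → 42 bp
  84–197 → 114 bp
  198–266 → 69 bp
Sorted largest to smallest: 114, 69, 42, 41 bp.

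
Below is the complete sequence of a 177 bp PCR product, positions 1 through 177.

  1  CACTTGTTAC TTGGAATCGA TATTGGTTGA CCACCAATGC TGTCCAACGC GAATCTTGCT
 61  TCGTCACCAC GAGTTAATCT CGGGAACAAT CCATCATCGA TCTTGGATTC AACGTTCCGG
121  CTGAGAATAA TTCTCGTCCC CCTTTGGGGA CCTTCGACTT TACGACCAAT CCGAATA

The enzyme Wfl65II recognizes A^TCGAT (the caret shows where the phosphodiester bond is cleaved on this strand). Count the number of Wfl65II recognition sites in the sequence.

ATCGAT occurs starting at positions 16, 96.
Wfl65II cuts at 2 sites.

2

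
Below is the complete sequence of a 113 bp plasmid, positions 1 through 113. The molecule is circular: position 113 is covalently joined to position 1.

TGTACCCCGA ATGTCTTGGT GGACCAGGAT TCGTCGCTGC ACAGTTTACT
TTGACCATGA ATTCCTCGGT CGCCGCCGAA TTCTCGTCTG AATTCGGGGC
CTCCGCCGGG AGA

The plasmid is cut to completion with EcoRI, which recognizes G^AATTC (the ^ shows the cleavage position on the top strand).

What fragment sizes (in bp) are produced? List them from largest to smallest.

82, 19, 12 bp

EcoRI sites (GAATTC) start at positions 59, 78, 90.
EcoRI cuts after the first base of each site, so after positions 59, 78, 90.
Circular molecule, 3 cuts → 3 fragments:
  60–78 → 19 bp
  79–90 → 12 bp
  91–113 then 1–59 → 23 + 59 = 82 bp
Sorted largest to smallest: 82, 19, 12 bp.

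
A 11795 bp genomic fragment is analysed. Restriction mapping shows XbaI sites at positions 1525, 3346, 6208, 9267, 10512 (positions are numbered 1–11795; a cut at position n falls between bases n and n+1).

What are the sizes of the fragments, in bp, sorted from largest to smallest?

3059, 2862, 1821, 1525, 1283, 1245 bp

Linear molecule, 5 cuts → 6 fragments:
  1525 − 0 = 1525 bp
  3346 − 1525 = 1821 bp
  6208 − 3346 = 2862 bp
  9267 − 6208 = 3059 bp
  10512 − 9267 = 1245 bp
  11795 − 10512 = 1283 bp
Sorted largest to smallest: 3059, 2862, 1821, 1525, 1283, 1245 bp.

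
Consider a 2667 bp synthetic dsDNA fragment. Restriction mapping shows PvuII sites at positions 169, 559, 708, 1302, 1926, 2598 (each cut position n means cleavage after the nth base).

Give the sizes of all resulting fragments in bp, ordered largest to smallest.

Linear molecule, 6 cuts → 7 fragments:
  169 − 0 = 169 bp
  559 − 169 = 390 bp
  708 − 559 = 149 bp
  1302 − 708 = 594 bp
  1926 − 1302 = 624 bp
  2598 − 1926 = 672 bp
  2667 − 2598 = 69 bp
Sorted largest to smallest: 672, 624, 594, 390, 169, 149, 69 bp.

672, 624, 594, 390, 169, 149, 69 bp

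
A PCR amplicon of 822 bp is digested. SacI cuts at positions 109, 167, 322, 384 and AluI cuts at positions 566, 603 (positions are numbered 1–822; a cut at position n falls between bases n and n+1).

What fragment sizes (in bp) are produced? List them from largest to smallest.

219, 182, 155, 109, 62, 58, 37 bp

Combined cut positions (sorted): 109, 167, 322, 384, 566, 603.
Linear molecule, 6 cuts → 7 fragments:
  109 − 0 = 109 bp
  167 − 109 = 58 bp
  322 − 167 = 155 bp
  384 − 322 = 62 bp
  566 − 384 = 182 bp
  603 − 566 = 37 bp
  822 − 603 = 219 bp
Sorted largest to smallest: 219, 182, 155, 109, 62, 58, 37 bp.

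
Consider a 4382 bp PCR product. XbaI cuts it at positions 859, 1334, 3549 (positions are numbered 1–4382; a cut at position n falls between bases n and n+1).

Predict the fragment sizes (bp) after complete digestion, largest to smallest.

Linear molecule, 3 cuts → 4 fragments:
  859 − 0 = 859 bp
  1334 − 859 = 475 bp
  3549 − 1334 = 2215 bp
  4382 − 3549 = 833 bp
Sorted largest to smallest: 2215, 859, 833, 475 bp.

2215, 859, 833, 475 bp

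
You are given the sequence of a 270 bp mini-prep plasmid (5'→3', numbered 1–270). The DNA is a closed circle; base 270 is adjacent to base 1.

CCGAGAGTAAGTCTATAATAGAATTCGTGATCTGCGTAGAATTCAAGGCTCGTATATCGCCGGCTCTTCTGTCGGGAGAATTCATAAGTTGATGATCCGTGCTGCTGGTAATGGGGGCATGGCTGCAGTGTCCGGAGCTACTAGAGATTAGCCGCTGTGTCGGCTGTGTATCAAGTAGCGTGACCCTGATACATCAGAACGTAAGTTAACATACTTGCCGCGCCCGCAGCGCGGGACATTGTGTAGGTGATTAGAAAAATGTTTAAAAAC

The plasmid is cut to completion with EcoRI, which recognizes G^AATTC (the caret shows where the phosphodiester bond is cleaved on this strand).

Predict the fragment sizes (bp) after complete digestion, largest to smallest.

EcoRI sites (GAATTC) start at positions 21, 39, 78.
EcoRI cuts after the first base of each site, so after positions 21, 39, 78.
Circular molecule, 3 cuts → 3 fragments:
  22–39 → 18 bp
  40–78 → 39 bp
  79–270 then 1–21 → 192 + 21 = 213 bp
Sorted largest to smallest: 213, 39, 18 bp.

213, 39, 18 bp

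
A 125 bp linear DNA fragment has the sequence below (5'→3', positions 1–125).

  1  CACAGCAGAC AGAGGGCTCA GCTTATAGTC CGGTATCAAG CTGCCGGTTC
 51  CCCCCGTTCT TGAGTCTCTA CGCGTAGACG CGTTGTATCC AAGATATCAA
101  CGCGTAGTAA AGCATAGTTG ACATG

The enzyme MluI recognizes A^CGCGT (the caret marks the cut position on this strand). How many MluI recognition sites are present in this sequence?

3

ACGCGT occurs starting at positions 70, 78, 100.
MluI cuts at 3 sites.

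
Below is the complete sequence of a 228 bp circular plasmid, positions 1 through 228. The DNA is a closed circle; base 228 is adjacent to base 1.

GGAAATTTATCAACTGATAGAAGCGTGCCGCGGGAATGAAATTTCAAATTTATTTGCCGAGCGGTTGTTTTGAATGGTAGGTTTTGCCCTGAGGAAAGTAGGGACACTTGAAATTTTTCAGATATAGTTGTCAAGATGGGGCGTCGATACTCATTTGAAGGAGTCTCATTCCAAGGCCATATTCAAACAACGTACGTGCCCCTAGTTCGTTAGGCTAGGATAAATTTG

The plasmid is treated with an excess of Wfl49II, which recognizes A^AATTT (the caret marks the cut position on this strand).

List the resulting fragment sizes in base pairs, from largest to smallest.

111, 65, 36, 9, 7 bp

Wfl49II sites (AAATTT) start at positions 3, 39, 46, 111, 222.
Wfl49II cuts after the first base of each site, so after positions 3, 39, 46, 111, 222.
Circular molecule, 5 cuts → 5 fragments:
  4–39 → 36 bp
  40–46 → 7 bp
  47–111 → 65 bp
  112–222 → 111 bp
  223–228 then 1–3 → 6 + 3 = 9 bp
Sorted largest to smallest: 111, 65, 36, 9, 7 bp.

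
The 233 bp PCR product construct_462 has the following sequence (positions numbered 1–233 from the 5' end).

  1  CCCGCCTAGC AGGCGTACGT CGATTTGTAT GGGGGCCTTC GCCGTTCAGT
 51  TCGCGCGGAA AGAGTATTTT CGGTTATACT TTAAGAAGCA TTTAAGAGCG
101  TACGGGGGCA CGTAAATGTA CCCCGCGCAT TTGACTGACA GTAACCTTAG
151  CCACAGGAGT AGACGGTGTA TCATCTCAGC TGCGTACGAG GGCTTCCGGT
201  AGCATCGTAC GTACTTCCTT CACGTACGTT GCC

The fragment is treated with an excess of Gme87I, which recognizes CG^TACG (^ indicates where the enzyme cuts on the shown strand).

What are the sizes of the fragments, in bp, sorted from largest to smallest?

Gme87I sites (CGTACG) start at positions 14, 99, 183, 206, 223.
Gme87I cuts after base 2 of each site, so after positions 15, 100, 184, 207, 224.
Linear molecule, 5 cuts → 6 fragments:
  1–15 → 15 bp
  16–100 → 85 bp
  101–184 → 84 bp
  185–207 → 23 bp
  208–224 → 17 bp
  225–233 → 9 bp
Sorted largest to smallest: 85, 84, 23, 17, 15, 9 bp.

85, 84, 23, 17, 15, 9 bp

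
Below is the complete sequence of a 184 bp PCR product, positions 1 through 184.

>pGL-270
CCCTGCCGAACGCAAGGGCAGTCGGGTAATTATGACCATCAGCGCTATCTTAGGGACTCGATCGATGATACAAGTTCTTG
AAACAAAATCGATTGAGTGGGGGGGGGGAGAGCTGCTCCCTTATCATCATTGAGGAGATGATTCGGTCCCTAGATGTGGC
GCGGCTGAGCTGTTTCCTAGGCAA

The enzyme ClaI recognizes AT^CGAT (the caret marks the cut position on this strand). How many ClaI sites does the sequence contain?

2

ATCGAT occurs starting at positions 61, 88.
ClaI cuts at 2 sites.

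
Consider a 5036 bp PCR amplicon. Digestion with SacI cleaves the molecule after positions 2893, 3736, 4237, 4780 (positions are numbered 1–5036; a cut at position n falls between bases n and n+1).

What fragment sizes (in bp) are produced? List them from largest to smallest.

2893, 843, 543, 501, 256 bp

Linear molecule, 4 cuts → 5 fragments:
  2893 − 0 = 2893 bp
  3736 − 2893 = 843 bp
  4237 − 3736 = 501 bp
  4780 − 4237 = 543 bp
  5036 − 4780 = 256 bp
Sorted largest to smallest: 2893, 843, 543, 501, 256 bp.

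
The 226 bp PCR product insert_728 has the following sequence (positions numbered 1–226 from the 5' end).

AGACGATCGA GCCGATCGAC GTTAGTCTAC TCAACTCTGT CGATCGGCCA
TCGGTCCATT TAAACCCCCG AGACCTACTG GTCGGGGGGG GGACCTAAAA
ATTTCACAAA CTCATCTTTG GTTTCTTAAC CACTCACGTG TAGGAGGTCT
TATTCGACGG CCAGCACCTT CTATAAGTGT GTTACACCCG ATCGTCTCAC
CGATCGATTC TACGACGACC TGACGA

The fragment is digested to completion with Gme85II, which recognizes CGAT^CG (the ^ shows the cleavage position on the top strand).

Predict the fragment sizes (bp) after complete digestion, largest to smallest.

Gme85II sites (CGATCG) start at positions 4, 13, 41, 189, 201.
Gme85II cuts after base 4 of each site, so after positions 7, 16, 44, 192, 204.
Linear molecule, 5 cuts → 6 fragments:
  1–7 → 7 bp
  8–16 → 9 bp
  17–44 → 28 bp
  45–192 → 148 bp
  193–204 → 12 bp
  205–226 → 22 bp
Sorted largest to smallest: 148, 28, 22, 12, 9, 7 bp.

148, 28, 22, 12, 9, 7 bp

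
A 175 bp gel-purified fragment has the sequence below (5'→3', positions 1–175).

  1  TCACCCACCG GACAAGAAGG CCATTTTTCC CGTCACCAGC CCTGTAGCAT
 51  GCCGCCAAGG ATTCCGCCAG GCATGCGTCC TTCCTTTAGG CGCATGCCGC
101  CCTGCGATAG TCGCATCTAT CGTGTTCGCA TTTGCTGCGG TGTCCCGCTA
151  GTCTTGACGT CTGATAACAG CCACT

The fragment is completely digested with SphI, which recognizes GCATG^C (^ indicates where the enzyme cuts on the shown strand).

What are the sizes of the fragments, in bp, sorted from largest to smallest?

79, 51, 24, 21 bp

SphI sites (GCATGC) start at positions 47, 71, 92.
SphI cuts after base 5 of each site (before the last base), so after positions 51, 75, 96.
Linear molecule, 3 cuts → 4 fragments:
  1–51 → 51 bp
  52–75 → 24 bp
  76–96 → 21 bp
  97–175 → 79 bp
Sorted largest to smallest: 79, 51, 24, 21 bp.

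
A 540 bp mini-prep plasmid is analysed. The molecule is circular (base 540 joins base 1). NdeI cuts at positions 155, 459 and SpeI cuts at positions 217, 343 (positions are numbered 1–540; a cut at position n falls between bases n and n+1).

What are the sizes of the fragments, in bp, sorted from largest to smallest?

236, 126, 116, 62 bp

Combined cut positions (sorted): 155, 217, 343, 459.
Circular molecule, 4 cuts → 4 fragments:
  217 − 155 = 62 bp
  343 − 217 = 126 bp
  459 − 343 = 116 bp
  wrap: 540 − 459 + 155 = 236 bp
Sorted largest to smallest: 236, 126, 116, 62 bp.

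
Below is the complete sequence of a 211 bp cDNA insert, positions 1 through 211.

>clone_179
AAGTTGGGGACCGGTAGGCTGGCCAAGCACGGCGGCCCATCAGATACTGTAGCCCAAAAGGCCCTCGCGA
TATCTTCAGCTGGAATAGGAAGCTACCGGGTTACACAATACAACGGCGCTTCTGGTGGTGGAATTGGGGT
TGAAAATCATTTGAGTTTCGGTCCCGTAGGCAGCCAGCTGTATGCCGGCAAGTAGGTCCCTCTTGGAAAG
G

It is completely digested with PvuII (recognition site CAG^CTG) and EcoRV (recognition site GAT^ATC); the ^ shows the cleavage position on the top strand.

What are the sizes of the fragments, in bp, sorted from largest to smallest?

98, 71, 34, 8 bp

PvuII sites (CAGCTG) start at positions 77, 175.
PvuII cuts after base 3 of each site, so after positions 79, 177.
The EcoRV site (GATATC) starts at position 69.
EcoRV cuts after base 3 of each site, so after position 71.
Combined cut positions: 71, 79, 177.
Linear molecule, 3 cuts → 4 fragments:
  1–71 → 71 bp
  72–79 → 8 bp
  80–177 → 98 bp
  178–211 → 34 bp
Sorted largest to smallest: 98, 71, 34, 8 bp.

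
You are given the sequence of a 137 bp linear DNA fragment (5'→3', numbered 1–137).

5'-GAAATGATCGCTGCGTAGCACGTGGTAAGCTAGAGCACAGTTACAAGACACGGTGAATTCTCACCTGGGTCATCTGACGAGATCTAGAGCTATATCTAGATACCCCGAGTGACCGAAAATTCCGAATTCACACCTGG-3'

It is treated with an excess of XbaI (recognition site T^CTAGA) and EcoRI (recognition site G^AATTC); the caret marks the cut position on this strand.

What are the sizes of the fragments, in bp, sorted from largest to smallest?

55, 29, 28, 13, 12 bp

XbaI sites (TCTAGA) start at positions 83, 95.
XbaI cuts after the first base of each site, so after positions 83, 95.
EcoRI sites (GAATTC) start at positions 55, 124.
EcoRI cuts after the first base of each site, so after positions 55, 124.
Combined cut positions: 55, 83, 95, 124.
Linear molecule, 4 cuts → 5 fragments:
  1–55 → 55 bp
  56–83 → 28 bp
  84–95 → 12 bp
  96–124 → 29 bp
  125–137 → 13 bp
Sorted largest to smallest: 55, 29, 28, 13, 12 bp.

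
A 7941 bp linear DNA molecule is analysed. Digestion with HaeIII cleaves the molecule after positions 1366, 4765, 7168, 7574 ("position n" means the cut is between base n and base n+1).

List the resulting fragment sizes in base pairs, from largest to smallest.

Linear molecule, 4 cuts → 5 fragments:
  1366 − 0 = 1366 bp
  4765 − 1366 = 3399 bp
  7168 − 4765 = 2403 bp
  7574 − 7168 = 406 bp
  7941 − 7574 = 367 bp
Sorted largest to smallest: 3399, 2403, 1366, 406, 367 bp.

3399, 2403, 1366, 406, 367 bp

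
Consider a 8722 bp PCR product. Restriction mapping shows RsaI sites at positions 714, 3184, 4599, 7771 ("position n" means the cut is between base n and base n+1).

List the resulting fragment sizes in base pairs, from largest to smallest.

3172, 2470, 1415, 951, 714 bp

Linear molecule, 4 cuts → 5 fragments:
  714 − 0 = 714 bp
  3184 − 714 = 2470 bp
  4599 − 3184 = 1415 bp
  7771 − 4599 = 3172 bp
  8722 − 7771 = 951 bp
Sorted largest to smallest: 3172, 2470, 1415, 951, 714 bp.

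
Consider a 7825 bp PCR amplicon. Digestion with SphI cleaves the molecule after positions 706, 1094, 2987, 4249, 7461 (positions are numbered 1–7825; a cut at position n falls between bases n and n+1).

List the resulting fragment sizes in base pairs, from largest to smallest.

3212, 1893, 1262, 706, 388, 364 bp

Linear molecule, 5 cuts → 6 fragments:
  706 − 0 = 706 bp
  1094 − 706 = 388 bp
  2987 − 1094 = 1893 bp
  4249 − 2987 = 1262 bp
  7461 − 4249 = 3212 bp
  7825 − 7461 = 364 bp
Sorted largest to smallest: 3212, 1893, 1262, 706, 388, 364 bp.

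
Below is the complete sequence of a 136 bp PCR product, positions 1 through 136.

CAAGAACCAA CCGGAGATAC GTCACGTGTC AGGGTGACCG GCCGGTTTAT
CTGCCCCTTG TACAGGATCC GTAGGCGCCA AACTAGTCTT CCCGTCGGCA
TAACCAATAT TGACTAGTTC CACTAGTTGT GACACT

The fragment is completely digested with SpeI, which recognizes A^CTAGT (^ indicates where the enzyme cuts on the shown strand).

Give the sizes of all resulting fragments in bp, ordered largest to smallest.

82, 31, 14, 9 bp

SpeI sites (ACTAGT) start at positions 82, 113, 122.
SpeI cuts after the first base of each site, so after positions 82, 113, 122.
Linear molecule, 3 cuts → 4 fragments:
  1–82 → 82 bp
  83–113 → 31 bp
  114–122 → 9 bp
  123–136 → 14 bp
Sorted largest to smallest: 82, 31, 14, 9 bp.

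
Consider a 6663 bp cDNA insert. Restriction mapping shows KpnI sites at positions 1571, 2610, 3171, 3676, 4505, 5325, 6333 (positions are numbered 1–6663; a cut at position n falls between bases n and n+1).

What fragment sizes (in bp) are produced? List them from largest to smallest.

Linear molecule, 7 cuts → 8 fragments:
  1571 − 0 = 1571 bp
  2610 − 1571 = 1039 bp
  3171 − 2610 = 561 bp
  3676 − 3171 = 505 bp
  4505 − 3676 = 829 bp
  5325 − 4505 = 820 bp
  6333 − 5325 = 1008 bp
  6663 − 6333 = 330 bp
Sorted largest to smallest: 1571, 1039, 1008, 829, 820, 561, 505, 330 bp.

1571, 1039, 1008, 829, 820, 561, 505, 330 bp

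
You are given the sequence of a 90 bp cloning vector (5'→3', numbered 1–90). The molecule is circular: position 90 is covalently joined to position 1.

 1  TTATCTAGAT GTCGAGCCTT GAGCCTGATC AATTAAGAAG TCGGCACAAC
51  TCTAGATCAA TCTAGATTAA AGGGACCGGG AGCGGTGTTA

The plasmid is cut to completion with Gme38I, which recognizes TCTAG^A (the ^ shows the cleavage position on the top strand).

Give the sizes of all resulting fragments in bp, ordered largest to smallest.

Gme38I sites (TCTAGA) start at positions 4, 51, 61.
Gme38I cuts after base 5 of each site (before the last base), so after positions 8, 55, 65.
Circular molecule, 3 cuts → 3 fragments:
  9–55 → 47 bp
  56–65 → 10 bp
  66–90 then 1–8 → 25 + 8 = 33 bp
Sorted largest to smallest: 47, 33, 10 bp.

47, 33, 10 bp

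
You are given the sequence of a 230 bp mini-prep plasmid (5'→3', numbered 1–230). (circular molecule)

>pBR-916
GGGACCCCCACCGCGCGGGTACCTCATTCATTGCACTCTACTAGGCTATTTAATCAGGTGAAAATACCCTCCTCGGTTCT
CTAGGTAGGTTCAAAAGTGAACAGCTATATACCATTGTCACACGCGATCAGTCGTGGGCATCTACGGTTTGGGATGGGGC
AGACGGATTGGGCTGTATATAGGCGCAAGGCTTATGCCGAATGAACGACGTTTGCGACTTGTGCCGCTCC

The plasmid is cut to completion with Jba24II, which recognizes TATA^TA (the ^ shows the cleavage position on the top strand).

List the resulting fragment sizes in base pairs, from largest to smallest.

160, 70 bp

Jba24II sites (TATATA) start at positions 106, 176.
Jba24II cuts after base 4 of each site, so after positions 109, 179.
Circular molecule, 2 cuts → 2 fragments:
  110–179 → 70 bp
  180–230 then 1–109 → 51 + 109 = 160 bp
Sorted largest to smallest: 160, 70 bp.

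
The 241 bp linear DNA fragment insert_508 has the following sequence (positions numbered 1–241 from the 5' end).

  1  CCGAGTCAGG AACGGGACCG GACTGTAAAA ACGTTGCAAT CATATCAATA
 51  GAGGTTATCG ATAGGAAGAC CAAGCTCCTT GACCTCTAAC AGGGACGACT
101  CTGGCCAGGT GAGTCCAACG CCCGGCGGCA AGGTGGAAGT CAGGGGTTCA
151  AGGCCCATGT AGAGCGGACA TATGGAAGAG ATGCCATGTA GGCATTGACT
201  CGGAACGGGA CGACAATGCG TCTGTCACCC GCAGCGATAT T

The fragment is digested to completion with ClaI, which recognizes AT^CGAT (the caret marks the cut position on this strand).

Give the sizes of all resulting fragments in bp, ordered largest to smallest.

The ClaI site (ATCGAT) starts at position 57.
ClaI cuts after base 2 of each site, so after position 58.
Linear molecule, 1 cut → 2 fragments:
  1–58 → 58 bp
  59–241 → 183 bp
Sorted largest to smallest: 183, 58 bp.

183, 58 bp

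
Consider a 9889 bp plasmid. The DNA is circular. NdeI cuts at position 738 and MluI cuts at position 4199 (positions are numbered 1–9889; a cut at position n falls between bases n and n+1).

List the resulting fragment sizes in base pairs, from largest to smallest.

Combined cut positions (sorted): 738, 4199.
Circular molecule, 2 cuts → 2 fragments:
  4199 − 738 = 3461 bp
  wrap: 9889 − 4199 + 738 = 6428 bp
Sorted largest to smallest: 6428, 3461 bp.

6428, 3461 bp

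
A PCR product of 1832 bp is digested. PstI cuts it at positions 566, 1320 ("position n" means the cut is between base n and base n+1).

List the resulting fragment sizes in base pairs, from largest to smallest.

Linear molecule, 2 cuts → 3 fragments:
  566 − 0 = 566 bp
  1320 − 566 = 754 bp
  1832 − 1320 = 512 bp
Sorted largest to smallest: 754, 566, 512 bp.

754, 566, 512 bp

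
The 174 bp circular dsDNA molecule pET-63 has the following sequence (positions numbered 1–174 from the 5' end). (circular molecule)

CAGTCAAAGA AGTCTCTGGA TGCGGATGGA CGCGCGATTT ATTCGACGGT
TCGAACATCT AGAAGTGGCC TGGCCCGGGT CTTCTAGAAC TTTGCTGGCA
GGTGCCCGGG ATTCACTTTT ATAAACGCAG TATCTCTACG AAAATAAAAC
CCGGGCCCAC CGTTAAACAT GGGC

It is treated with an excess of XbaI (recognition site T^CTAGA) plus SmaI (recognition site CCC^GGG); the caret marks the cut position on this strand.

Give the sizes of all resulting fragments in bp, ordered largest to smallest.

XbaI sites (TCTAGA) start at positions 58, 83.
XbaI cuts after the first base of each site, so after positions 58, 83.
SmaI sites (CCCGGG) start at positions 74, 105, 150.
SmaI cuts after base 3 of each site, so after positions 76, 107, 152.
Combined cut positions: 58, 76, 83, 107, 152.
Circular molecule, 5 cuts → 5 fragments:
  59–76 → 18 bp
  77–83 → 7 bp
  84–107 → 24 bp
  108–152 → 45 bp
  153–174 then 1–58 → 22 + 58 = 80 bp
Sorted largest to smallest: 80, 45, 24, 18, 7 bp.

80, 45, 24, 18, 7 bp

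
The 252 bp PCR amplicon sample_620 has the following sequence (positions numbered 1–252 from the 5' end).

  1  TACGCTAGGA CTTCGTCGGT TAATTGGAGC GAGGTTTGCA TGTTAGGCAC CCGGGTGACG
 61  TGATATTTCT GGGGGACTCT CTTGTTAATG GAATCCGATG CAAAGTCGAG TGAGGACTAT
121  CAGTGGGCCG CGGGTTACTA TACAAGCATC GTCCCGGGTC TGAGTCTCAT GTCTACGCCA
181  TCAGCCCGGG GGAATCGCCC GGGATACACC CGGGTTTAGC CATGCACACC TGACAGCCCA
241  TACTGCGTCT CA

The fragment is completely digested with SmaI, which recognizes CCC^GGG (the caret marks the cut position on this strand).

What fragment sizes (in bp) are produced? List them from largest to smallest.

103, 52, 41, 32, 13, 11 bp

SmaI sites (CCCGGG) start at positions 50, 153, 185, 198, 209.
SmaI cuts after base 3 of each site, so after positions 52, 155, 187, 200, 211.
Linear molecule, 5 cuts → 6 fragments:
  1–52 → 52 bp
  53–155 → 103 bp
  156–187 → 32 bp
  188–200 → 13 bp
  201–211 → 11 bp
  212–252 → 41 bp
Sorted largest to smallest: 103, 52, 41, 32, 13, 11 bp.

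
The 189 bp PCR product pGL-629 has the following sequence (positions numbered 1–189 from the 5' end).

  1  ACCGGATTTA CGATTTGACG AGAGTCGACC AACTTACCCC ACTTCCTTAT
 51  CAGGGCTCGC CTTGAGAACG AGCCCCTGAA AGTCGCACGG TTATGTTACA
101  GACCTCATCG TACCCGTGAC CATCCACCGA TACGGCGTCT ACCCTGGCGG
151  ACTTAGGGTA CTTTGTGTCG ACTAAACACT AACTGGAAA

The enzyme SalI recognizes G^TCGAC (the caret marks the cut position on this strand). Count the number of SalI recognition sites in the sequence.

GTCGAC occurs starting at positions 24, 167.
SalI cuts at 2 sites.

2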